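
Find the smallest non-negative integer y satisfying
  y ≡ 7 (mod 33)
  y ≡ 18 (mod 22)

40

gcd(33, 22) = 11 and 11 | (18 − 7), so the pair is consistent; merging gives y ≡ 40 (mod 66), where 66 = lcm(33, 22).
The solution is unique modulo lcm(33, 22) = 66.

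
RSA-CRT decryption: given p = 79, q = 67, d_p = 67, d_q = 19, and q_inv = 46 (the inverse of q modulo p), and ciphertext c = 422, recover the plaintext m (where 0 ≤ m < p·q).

m₁ = c^(d_p) mod p: c ≡ 27 (mod 79), and 27^67 mod 79 = 61.
m₂ = c^(d_q) mod q: c ≡ 20 (mod 67), and 20^19 mod 67 = 11.
h = q_inv·(m₁ − m₂) mod p = 46·(61 − 11) mod 79 = 9.
m = m₂ + h·q = 11 + 9·67 = 614.

614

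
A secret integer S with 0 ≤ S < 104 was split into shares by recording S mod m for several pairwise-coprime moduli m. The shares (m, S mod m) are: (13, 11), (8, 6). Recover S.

From S ≡ 11 (mod 13) write S = 11 + 13t. Substituting into S ≡ 6 (mod 8) gives 13t ≡ 3 (mod 8), and since 5⁻¹ ≡ 5 (mod 8), t ≡ 7. Hence S ≡ 11 + 13·7 = 102 (mod 104).

102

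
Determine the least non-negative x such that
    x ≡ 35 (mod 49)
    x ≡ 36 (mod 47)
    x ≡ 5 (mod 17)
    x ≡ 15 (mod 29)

The moduli are pairwise coprime; N = 49·47·17·29 = 1135379.
N/49 = 23171; 23171 ≡ 43 (mod 49); 43·8 ≡ 1, so inverse 8.
N/47 = 24157; 24157 ≡ 46 (mod 47); 46·46 ≡ 1, so inverse 46.
N/17 = 66787; 66787 ≡ 11 (mod 17); 11·14 ≡ 1, so inverse 14.
N/29 = 39151; 39151 ≡ 1 (mod 29), inverse 1.
x ≡ 35·23171·8 + 36·24157·46 + 5·66787·14 + 15·39151·1 = 51754227.
51754227 mod 1135379 = 662172.

662172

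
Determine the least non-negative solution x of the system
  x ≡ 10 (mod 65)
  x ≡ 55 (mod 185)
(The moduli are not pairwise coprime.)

2090

Combine the congruences pairwise.
gcd(65, 185) = 5 and 5 | (55 − 10), so the pair is consistent; merging gives x ≡ 2090 (mod 2405), where 2405 = lcm(65, 185).
The solution is unique modulo lcm(65, 185) = 2405.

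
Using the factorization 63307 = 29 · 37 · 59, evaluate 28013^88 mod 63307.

23317

Mod 29: 28013 ≡ 28; by Fermat, exponent reduces to 88 mod 28 = 4; 28^4 ≡ 1 (mod 29).
Mod 37: 28013 ≡ 4; by Fermat, exponent reduces to 88 mod 36 = 16; 4^16 ≡ 7 (mod 37).
Mod 59: 28013 ≡ 47; by Fermat, exponent reduces to 88 mod 58 = 30; 47^30 ≡ 12 (mod 59).
Combine by CRT: x ≡ 1 (mod 29), x ≡ 7 (mod 37), x ≡ 12 (mod 59) ⇒ x ≡ 23317 (mod 63307).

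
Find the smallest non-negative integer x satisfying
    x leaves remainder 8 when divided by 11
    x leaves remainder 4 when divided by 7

Combine the congruences pairwise.
From x ≡ 8 (mod 11) write x = 8 + 11t. Substituting into x ≡ 4 (mod 7) gives 11t ≡ 3 (mod 7), and since 4⁻¹ ≡ 2 (mod 7), t ≡ 6. Hence x ≡ 8 + 11·6 = 74 (mod 77).

74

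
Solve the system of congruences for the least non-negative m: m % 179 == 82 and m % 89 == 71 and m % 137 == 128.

Combine the congruences pairwise.
From m ≡ 82 (mod 179) write m = 82 + 179t. Substituting into m ≡ 71 (mod 89) gives 179t ≡ 78 (mod 89), and since 1⁻¹ ≡ 1 (mod 89), t ≡ 78. Hence m ≡ 82 + 179·78 = 14044 (mod 15931).
From m ≡ 14044 (mod 15931) write m = 14044 + 15931t. Substituting into m ≡ 128 (mod 137) gives 15931t ≡ 58 (mod 137), and since 39⁻¹ ≡ 130 (mod 137), t ≡ 5. Hence m ≡ 14044 + 15931·5 = 93699 (mod 2182547).

93699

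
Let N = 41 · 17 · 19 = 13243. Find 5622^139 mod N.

11226

Mod 41: 5622 ≡ 5; by Fermat, exponent reduces to 139 mod 40 = 19; 5^19 ≡ 33 (mod 41).
Mod 17: 5622 ≡ 12; by Fermat, exponent reduces to 139 mod 16 = 11; 12^11 ≡ 6 (mod 17).
Mod 19: 5622 ≡ 17; by Fermat, exponent reduces to 139 mod 18 = 13; 17^13 ≡ 16 (mod 19).
Combine by CRT: x ≡ 33 (mod 41), x ≡ 6 (mod 17), x ≡ 16 (mod 19) ⇒ x ≡ 11226 (mod 13243).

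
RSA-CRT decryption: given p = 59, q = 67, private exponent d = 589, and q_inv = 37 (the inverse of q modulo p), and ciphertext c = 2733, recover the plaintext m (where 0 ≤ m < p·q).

661

d_p = d mod (p−1) = 589 mod 58 = 9; d_q = d mod (q−1) = 61.
m₁ = c^(d_p) mod p: c ≡ 19 (mod 59), and 19^9 mod 59 = 12.
m₂ = c^(d_q) mod q: c ≡ 53 (mod 67), and 53^61 mod 67 = 58.
h = q_inv·(m₁ − m₂) mod p = 37·(12 − 58) mod 59 = 9.
m = m₂ + h·q = 58 + 9·67 = 661.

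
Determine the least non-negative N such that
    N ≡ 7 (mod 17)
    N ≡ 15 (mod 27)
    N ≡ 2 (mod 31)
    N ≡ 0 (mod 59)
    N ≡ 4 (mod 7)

The moduli are pairwise coprime; M = 17·27·31·59·7 = 5876577.
M/17 = 345681; 345681 ≡ 3 (mod 17); 3·6 ≡ 1, so inverse 6.
M/27 = 217651; 217651 ≡ 4 (mod 27); 4·7 ≡ 1, so inverse 7.
M/31 = 189567; 189567 ≡ 2 (mod 31); 2·16 ≡ 1, so inverse 16.
M/59 = 99603; 99603 ≡ 11 (mod 59); 11·43 ≡ 1, so inverse 43.
M/7 = 839511; 839511 ≡ 1 (mod 7), inverse 1.
N ≡ 7·345681·6 + 15·217651·7 + 2·189567·16 + 0·99603·43 + 4·839511·1 = 46796145.
46796145 mod 5876577 = 5660106.

5660106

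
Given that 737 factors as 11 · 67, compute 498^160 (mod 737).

Mod 11: 498 ≡ 3; since 10 | 160, by Fermat 3^160 ≡ 1 (mod 11).
Mod 67: 498 ≡ 29; by Fermat, exponent reduces to 160 mod 66 = 28; 29^28 ≡ 29 (mod 67).
Combine by CRT: x ≡ 1 (mod 11), x ≡ 29 (mod 67) ⇒ x ≡ 364 (mod 737).

364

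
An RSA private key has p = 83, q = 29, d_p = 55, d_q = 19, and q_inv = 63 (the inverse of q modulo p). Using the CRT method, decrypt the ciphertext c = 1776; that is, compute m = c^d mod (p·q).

m₁ = c^(d_p) mod p: c ≡ 33 (mod 83), and 33^55 mod 83 = 77.
m₂ = c^(d_q) mod q: c ≡ 7 (mod 29), and 7^19 mod 29 = 16.
h = q_inv·(m₁ − m₂) mod p = 63·(77 − 16) mod 83 = 25.
m = m₂ + h·q = 16 + 25·29 = 741.

741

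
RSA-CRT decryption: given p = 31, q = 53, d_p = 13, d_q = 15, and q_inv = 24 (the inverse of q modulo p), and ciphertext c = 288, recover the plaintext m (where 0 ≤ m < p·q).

1196

m₁ = c^(d_p) mod p: c ≡ 9 (mod 31), and 9^13 mod 31 = 18.
m₂ = c^(d_q) mod q: c ≡ 23 (mod 53), and 23^15 mod 53 = 30.
h = q_inv·(m₁ − m₂) mod p = 24·(18 − 30) mod 31 = 22.
m = m₂ + h·q = 30 + 22·53 = 1196.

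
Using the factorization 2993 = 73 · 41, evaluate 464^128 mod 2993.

2265

Mod 73: 464 ≡ 26; by Fermat, exponent reduces to 128 mod 72 = 56; 26^56 ≡ 2 (mod 73).
Mod 41: 464 ≡ 13; by Fermat, exponent reduces to 128 mod 40 = 8; 13^8 ≡ 10 (mod 41).
Combine by CRT: x ≡ 2 (mod 73), x ≡ 10 (mod 41) ⇒ x ≡ 2265 (mod 2993).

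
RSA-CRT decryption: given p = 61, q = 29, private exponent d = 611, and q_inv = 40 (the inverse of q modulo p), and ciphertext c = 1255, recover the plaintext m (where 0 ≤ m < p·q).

d_p = d mod (p−1) = 611 mod 60 = 11; d_q = d mod (q−1) = 23.
m₁ = c^(d_p) mod p: c ≡ 35 (mod 61), and 35^11 mod 61 = 2.
m₂ = c^(d_q) mod q: c ≡ 8 (mod 29), and 8^23 mod 29 = 14.
h = q_inv·(m₁ − m₂) mod p = 40·(2 − 14) mod 61 = 8.
m = m₂ + h·q = 14 + 8·29 = 246.

246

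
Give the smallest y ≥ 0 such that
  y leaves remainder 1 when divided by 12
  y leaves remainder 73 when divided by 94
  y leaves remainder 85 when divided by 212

24889

gcd(12, 94) = 2 and 2 | (73 − 1), so the pair is consistent; merging gives y ≡ 73 (mod 564), where 564 = lcm(12, 94).
gcd(564, 212) = 4 and 4 | (85 − 73), so the pair is consistent; merging gives y ≡ 24889 (mod 29892), where 29892 = lcm(564, 212).
The solution is unique modulo lcm(12, 94, 212) = 29892.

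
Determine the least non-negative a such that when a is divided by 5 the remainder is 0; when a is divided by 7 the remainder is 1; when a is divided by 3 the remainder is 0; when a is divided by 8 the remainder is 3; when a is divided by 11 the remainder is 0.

The moduli are pairwise coprime; N = 5·7·3·8·11 = 9240.
N/5 = 1848; 1848 ≡ 3 (mod 5); 3·2 ≡ 1, so inverse 2.
N/7 = 1320; 1320 ≡ 4 (mod 7); 4·2 ≡ 1, so inverse 2.
N/3 = 3080; 3080 ≡ 2 (mod 3); 2·2 ≡ 1, so inverse 2.
N/8 = 1155; 1155 ≡ 3 (mod 8); 3·3 ≡ 1, so inverse 3.
N/11 = 840; 840 ≡ 4 (mod 11); 4·3 ≡ 1, so inverse 3.
a ≡ 0·1848·2 + 1·1320·2 + 0·3080·2 + 3·1155·3 + 0·840·3 = 13035.
13035 mod 9240 = 3795.

3795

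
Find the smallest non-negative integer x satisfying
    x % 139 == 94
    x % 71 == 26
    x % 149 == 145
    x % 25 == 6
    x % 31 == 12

The moduli are pairwise coprime; N = 139·71·149·25·31 = 1139622775.
N/139 = 8198725; 8198725 ≡ 88 (mod 139); 88·109 ≡ 1, so inverse 109.
N/71 = 16051025; 16051025 ≡ 55 (mod 71); 55·31 ≡ 1, so inverse 31.
N/149 = 7648475; 7648475 ≡ 7 (mod 149); 7·64 ≡ 1, so inverse 64.
N/25 = 45584911; 45584911 ≡ 11 (mod 25); 11·16 ≡ 1, so inverse 16.
N/31 = 36762025; 36762025 ≡ 24 (mod 31); 24·22 ≡ 1, so inverse 22.
x ≡ 94·8198725·109 + 26·16051025·31 + 145·7648475·64 + 6·45584911·16 + 12·36762025·22 = 182000436556.
182000436556 mod 1139622775 = 800415331.

800415331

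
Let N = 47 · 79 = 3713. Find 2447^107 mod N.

Mod 47: 2447 ≡ 3; by Fermat, exponent reduces to 107 mod 46 = 15; 3^15 ≡ 42 (mod 47).
Mod 79: 2447 ≡ 77; by Fermat, exponent reduces to 107 mod 78 = 29; 77^29 ≡ 53 (mod 79).
Combine by CRT: x ≡ 42 (mod 47), x ≡ 53 (mod 79) ⇒ x ≡ 606 (mod 3713).

606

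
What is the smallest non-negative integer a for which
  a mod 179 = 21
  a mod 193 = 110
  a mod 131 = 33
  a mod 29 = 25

The moduli are pairwise coprime; N = 179·193·131·29 = 131244053.
N/179 = 733207; 733207 ≡ 23 (mod 179); 23·109 ≡ 1, so inverse 109.
N/193 = 680021; 680021 ≡ 82 (mod 193); 82·153 ≡ 1, so inverse 153.
N/131 = 1001863; 1001863 ≡ 106 (mod 131); 106·110 ≡ 1, so inverse 110.
N/29 = 4525657; 4525657 ≡ 4 (mod 29); 4·22 ≡ 1, so inverse 22.
a ≡ 21·733207·109 + 110·680021·153 + 33·1001863·110 + 25·4525657·22 = 19248938293.
19248938293 mod 131244053 = 87306555.

87306555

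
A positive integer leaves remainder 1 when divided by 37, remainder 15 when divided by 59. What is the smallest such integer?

1962

From x ≡ 1 (mod 37) write x = 1 + 37t. Substituting into x ≡ 15 (mod 59) gives 37t ≡ 14 (mod 59), and since 37⁻¹ ≡ 8 (mod 59), t ≡ 53. Hence x ≡ 1 + 37·53 = 1962 (mod 2183).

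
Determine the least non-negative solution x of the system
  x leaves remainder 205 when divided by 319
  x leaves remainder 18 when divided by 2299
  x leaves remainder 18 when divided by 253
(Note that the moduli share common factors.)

528788

gcd(319, 2299) = 11 and 11 | (18 − 205), so the pair is consistent; merging gives x ≡ 62091 (mod 66671), where 66671 = lcm(319, 2299).
gcd(66671, 253) = 11 and 11 | (18 − 62091), so the pair is consistent; merging gives x ≡ 528788 (mod 1533433), where 1533433 = lcm(66671, 253).
The solution is unique modulo lcm(319, 2299, 253) = 1533433.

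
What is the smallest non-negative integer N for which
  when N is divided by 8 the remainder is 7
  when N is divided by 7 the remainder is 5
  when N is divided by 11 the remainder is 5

From N ≡ 7 (mod 8) write N = 7 + 8t. Substituting into N ≡ 5 (mod 7) gives 8t ≡ 5 (mod 7), and since 1⁻¹ ≡ 1 (mod 7), t ≡ 5. Hence N ≡ 7 + 8·5 = 47 (mod 56).
From N ≡ 47 (mod 56) write N = 47 + 56t. Substituting into N ≡ 5 (mod 11) gives 56t ≡ 2 (mod 11), and since 1⁻¹ ≡ 1 (mod 11), t ≡ 2. Hence N ≡ 47 + 56·2 = 159 (mod 616).

159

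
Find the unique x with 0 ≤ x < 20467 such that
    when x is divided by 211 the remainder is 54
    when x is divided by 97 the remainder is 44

17989

From x ≡ 54 (mod 211) write x = 54 + 211t. Substituting into x ≡ 44 (mod 97) gives 211t ≡ 87 (mod 97), and since 17⁻¹ ≡ 40 (mod 97), t ≡ 85. Hence x ≡ 54 + 211·85 = 17989 (mod 20467).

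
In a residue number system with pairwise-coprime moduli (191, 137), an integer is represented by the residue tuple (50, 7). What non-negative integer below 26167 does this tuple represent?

Combine the congruences pairwise.
From x ≡ 50 (mod 191) write x = 50 + 191t. Substituting into x ≡ 7 (mod 137) gives 191t ≡ 94 (mod 137), and since 54⁻¹ ≡ 33 (mod 137), t ≡ 88. Hence x ≡ 50 + 191·88 = 16858 (mod 26167).

16858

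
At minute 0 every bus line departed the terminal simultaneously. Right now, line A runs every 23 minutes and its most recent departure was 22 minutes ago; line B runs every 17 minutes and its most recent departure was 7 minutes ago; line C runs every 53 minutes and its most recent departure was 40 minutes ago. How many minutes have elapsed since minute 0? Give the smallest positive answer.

The moduli are pairwise coprime; N = 23·17·53 = 20723.
N/23 = 901; 901 ≡ 4 (mod 23); 4·6 ≡ 1, so inverse 6.
N/17 = 1219; 1219 ≡ 12 (mod 17); 12·10 ≡ 1, so inverse 10.
N/53 = 391; 391 ≡ 20 (mod 53); 20·8 ≡ 1, so inverse 8.
t ≡ 22·901·6 + 7·1219·10 + 40·391·8 = 329382.
329382 mod 20723 = 18537.

18537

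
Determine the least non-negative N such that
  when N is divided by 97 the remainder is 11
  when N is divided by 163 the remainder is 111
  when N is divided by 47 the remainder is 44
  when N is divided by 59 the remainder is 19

36701028

The moduli are pairwise coprime; M = 97·163·47·59 = 43843903.
M/97 = 451999; 451999 ≡ 76 (mod 97); 76·60 ≡ 1, so inverse 60.
M/163 = 268981; 268981 ≡ 31 (mod 163); 31·142 ≡ 1, so inverse 142.
M/47 = 932849; 932849 ≡ 40 (mod 47); 40·20 ≡ 1, so inverse 20.
M/59 = 743117; 743117 ≡ 12 (mod 59); 12·5 ≡ 1, so inverse 5.
N ≡ 11·451999·60 + 111·268981·142 + 44·932849·20 + 19·743117·5 = 5429501097.
5429501097 mod 43843903 = 36701028.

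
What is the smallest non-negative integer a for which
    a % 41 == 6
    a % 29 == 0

From a ≡ 6 (mod 41) write a = 6 + 41t. Substituting into a ≡ 0 (mod 29) gives 41t ≡ 23 (mod 29), and since 12⁻¹ ≡ 17 (mod 29), t ≡ 14. Hence a ≡ 6 + 41·14 = 580 (mod 1189).

580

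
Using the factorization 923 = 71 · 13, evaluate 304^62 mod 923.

103

Mod 71: 304 ≡ 20; 20^62 ≡ 32 (mod 71).
Mod 13: 304 ≡ 5; by Fermat, exponent reduces to 62 mod 12 = 2; 5^2 ≡ 12 (mod 13).
Combine by CRT: x ≡ 32 (mod 71), x ≡ 12 (mod 13) ⇒ x ≡ 103 (mod 923).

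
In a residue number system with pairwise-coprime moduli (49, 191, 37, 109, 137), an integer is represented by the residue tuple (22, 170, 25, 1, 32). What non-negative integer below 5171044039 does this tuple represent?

440567646

The moduli are pairwise coprime; N = 49·191·37·109·137 = 5171044039.
N/49 = 105531511; 105531511 ≡ 15 (mod 49); 15·36 ≡ 1, so inverse 36.
N/191 = 27073529; 27073529 ≡ 43 (mod 191); 43·40 ≡ 1, so inverse 40.
N/37 = 139757947; 139757947 ≡ 30 (mod 37); 30·21 ≡ 1, so inverse 21.
N/109 = 47440771; 47440771 ≡ 47 (mod 109); 47·58 ≡ 1, so inverse 58.
N/137 = 37744847; 37744847 ≡ 114 (mod 137); 114·131 ≡ 1, so inverse 131.
x ≡ 22·105531511·36 + 170·27073529·40 + 25·139757947·21 + 1·47440771·58 + 32·37744847·131 = 502031839429.
502031839429 mod 5171044039 = 440567646.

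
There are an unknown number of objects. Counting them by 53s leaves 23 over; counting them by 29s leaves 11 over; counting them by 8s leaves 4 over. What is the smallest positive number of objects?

The moduli are pairwise coprime; M = 53·29·8 = 12296.
M/53 = 232; 232 ≡ 20 (mod 53); 20·8 ≡ 1, so inverse 8.
M/29 = 424; 424 ≡ 18 (mod 29); 18·21 ≡ 1, so inverse 21.
M/8 = 1537; 1537 ≡ 1 (mod 8), inverse 1.
N ≡ 23·232·8 + 11·424·21 + 4·1537·1 = 146780.
146780 mod 12296 = 11524.

11524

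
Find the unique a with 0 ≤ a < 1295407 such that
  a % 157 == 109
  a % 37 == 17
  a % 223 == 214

From a ≡ 109 (mod 157) write a = 109 + 157t. Substituting into a ≡ 17 (mod 37) gives 157t ≡ 19 (mod 37), and since 9⁻¹ ≡ 33 (mod 37), t ≡ 35. Hence a ≡ 109 + 157·35 = 5604 (mod 5809).
From a ≡ 5604 (mod 5809) write a = 5604 + 5809t. Substituting into a ≡ 214 (mod 223) gives 5809t ≡ 185 (mod 223), and since 11⁻¹ ≡ 142 (mod 223), t ≡ 179. Hence a ≡ 5604 + 5809·179 = 1045415 (mod 1295407).

1045415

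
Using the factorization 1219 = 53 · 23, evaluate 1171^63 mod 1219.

20

Mod 53: 1171 ≡ 5; by Fermat, exponent reduces to 63 mod 52 = 11; 5^11 ≡ 20 (mod 53).
Mod 23: 1171 ≡ 21; by Fermat, exponent reduces to 63 mod 22 = 19; 21^19 ≡ 20 (mod 23).
Combine by CRT: x ≡ 20 (mod 53), x ≡ 20 (mod 23) ⇒ x ≡ 20 (mod 1219).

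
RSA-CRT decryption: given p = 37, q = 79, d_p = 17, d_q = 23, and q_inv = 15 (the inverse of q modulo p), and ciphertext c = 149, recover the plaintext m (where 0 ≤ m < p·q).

m₁ = c^(d_p) mod p: c ≡ 1 (mod 37), and 1^17 mod 37 = 1.
m₂ = c^(d_q) mod q: c ≡ 70 (mod 79), and 70^23 mod 79 = 54.
h = q_inv·(m₁ − m₂) mod p = 15·(1 − 54) mod 37 = 19.
m = m₂ + h·q = 54 + 19·79 = 1555.

1555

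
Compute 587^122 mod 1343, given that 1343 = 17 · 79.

557

Mod 17: 587 ≡ 9; by Fermat, exponent reduces to 122 mod 16 = 10; 9^10 ≡ 13 (mod 17).
Mod 79: 587 ≡ 34; by Fermat, exponent reduces to 122 mod 78 = 44; 34^44 ≡ 4 (mod 79).
Combine by CRT: x ≡ 13 (mod 17), x ≡ 4 (mod 79) ⇒ x ≡ 557 (mod 1343).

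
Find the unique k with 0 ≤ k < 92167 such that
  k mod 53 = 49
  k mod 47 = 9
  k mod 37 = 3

Combine the congruences pairwise.
From k ≡ 49 (mod 53) write k = 49 + 53t. Substituting into k ≡ 9 (mod 47) gives 53t ≡ 7 (mod 47), and since 6⁻¹ ≡ 8 (mod 47), t ≡ 9. Hence k ≡ 49 + 53·9 = 526 (mod 2491).
From k ≡ 526 (mod 2491) write k = 526 + 2491t. Substituting into k ≡ 3 (mod 37) gives 2491t ≡ 32 (mod 37), and since 12⁻¹ ≡ 34 (mod 37), t ≡ 15. Hence k ≡ 526 + 2491·15 = 37891 (mod 92167).

37891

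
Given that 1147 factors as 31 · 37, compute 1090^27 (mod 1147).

993

Mod 31: 1090 ≡ 5; 5^27 ≡ 1 (mod 31).
Mod 37: 1090 ≡ 17; 17^27 ≡ 31 (mod 37).
Combine by CRT: x ≡ 1 (mod 31), x ≡ 31 (mod 37) ⇒ x ≡ 993 (mod 1147).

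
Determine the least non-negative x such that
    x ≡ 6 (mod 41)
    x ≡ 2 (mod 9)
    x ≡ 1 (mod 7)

Combine the congruences pairwise.
From x ≡ 6 (mod 41) write x = 6 + 41t. Substituting into x ≡ 2 (mod 9) gives 41t ≡ 5 (mod 9), and since 5⁻¹ ≡ 2 (mod 9), t ≡ 1. Hence x ≡ 6 + 41·1 = 47 (mod 369).
From x ≡ 47 (mod 369) write x = 47 + 369t. Substituting into x ≡ 1 (mod 7) gives 369t ≡ 3 (mod 7), and since 5⁻¹ ≡ 3 (mod 7), t ≡ 2. Hence x ≡ 47 + 369·2 = 785 (mod 2583).

785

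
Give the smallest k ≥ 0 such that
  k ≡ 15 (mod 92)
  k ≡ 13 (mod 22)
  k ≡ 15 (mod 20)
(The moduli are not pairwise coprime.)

475

gcd(92, 22) = 2 and 2 | (13 − 15), so the pair is consistent; merging gives k ≡ 475 (mod 1012), where 1012 = lcm(92, 22).
gcd(1012, 20) = 4 and 4 | (15 − 475), so the pair is consistent; merging gives k ≡ 475 (mod 5060), where 5060 = lcm(1012, 20).
The solution is unique modulo lcm(92, 22, 20) = 5060.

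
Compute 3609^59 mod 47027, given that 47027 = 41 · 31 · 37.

Mod 41: 3609 ≡ 1; by Fermat, exponent reduces to 59 mod 40 = 19; 1^19 ≡ 1 (mod 41).
Mod 31: 3609 ≡ 13; by Fermat, exponent reduces to 59 mod 30 = 29; 13^29 ≡ 12 (mod 31).
Mod 37: 3609 ≡ 20; by Fermat, exponent reduces to 59 mod 36 = 23; 20^23 ≡ 19 (mod 37).
Combine by CRT: x ≡ 1 (mod 41), x ≡ 12 (mod 31), x ≡ 19 (mod 37) ⇒ x ≡ 2461 (mod 47027).

2461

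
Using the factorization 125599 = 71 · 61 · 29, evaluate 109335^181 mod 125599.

Mod 71: 109335 ≡ 66; by Fermat, exponent reduces to 181 mod 70 = 41; 66^41 ≡ 66 (mod 71).
Mod 61: 109335 ≡ 23; by Fermat, exponent reduces to 181 mod 60 = 1; 23^1 ≡ 23 (mod 61).
Mod 29: 109335 ≡ 5; by Fermat, exponent reduces to 181 mod 28 = 13; 5^13 ≡ 6 (mod 29).
Combine by CRT: x ≡ 66 (mod 71), x ≡ 23 (mod 61), x ≡ 6 (mod 29) ⇒ x ≡ 122328 (mod 125599).

122328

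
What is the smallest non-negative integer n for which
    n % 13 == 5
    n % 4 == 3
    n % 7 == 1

Combine the congruences pairwise.
From n ≡ 5 (mod 13) write n = 5 + 13t. Substituting into n ≡ 3 (mod 4) gives 13t ≡ 2 (mod 4), and since 1⁻¹ ≡ 1 (mod 4), t ≡ 2. Hence n ≡ 5 + 13·2 = 31 (mod 52).
From n ≡ 31 (mod 52) write n = 31 + 52t. Substituting into n ≡ 1 (mod 7) gives 52t ≡ 5 (mod 7), and since 3⁻¹ ≡ 5 (mod 7), t ≡ 4. Hence n ≡ 31 + 52·4 = 239 (mod 364).

239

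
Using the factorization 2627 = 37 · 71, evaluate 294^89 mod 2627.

19

Mod 37: 294 ≡ 35; by Fermat, exponent reduces to 89 mod 36 = 17; 35^17 ≡ 19 (mod 37).
Mod 71: 294 ≡ 10; by Fermat, exponent reduces to 89 mod 70 = 19; 10^19 ≡ 19 (mod 71).
Combine by CRT: x ≡ 19 (mod 37), x ≡ 19 (mod 71) ⇒ x ≡ 19 (mod 2627).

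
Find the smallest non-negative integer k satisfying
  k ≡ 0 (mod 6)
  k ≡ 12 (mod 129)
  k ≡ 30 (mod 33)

2076

Combine the congruences pairwise.
gcd(6, 129) = 3 and 3 | (12 − 0), so the pair is consistent; merging gives k ≡ 12 (mod 258), where 258 = lcm(6, 129).
gcd(258, 33) = 3 and 3 | (30 − 12), so the pair is consistent; merging gives k ≡ 2076 (mod 2838), where 2838 = lcm(258, 33).
The solution is unique modulo lcm(6, 129, 33) = 2838.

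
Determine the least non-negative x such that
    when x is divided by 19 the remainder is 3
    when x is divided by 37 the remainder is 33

440

Combine the congruences pairwise.
From x ≡ 3 (mod 19) write x = 3 + 19t. Substituting into x ≡ 33 (mod 37) gives 19t ≡ 30 (mod 37), and since 19⁻¹ ≡ 2 (mod 37), t ≡ 23. Hence x ≡ 3 + 19·23 = 440 (mod 703).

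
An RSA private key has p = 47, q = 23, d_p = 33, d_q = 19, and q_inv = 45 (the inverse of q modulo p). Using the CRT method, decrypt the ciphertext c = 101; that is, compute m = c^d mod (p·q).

m₁ = c^(d_p) mod p: c ≡ 7 (mod 47), and 7^33 mod 47 = 32.
m₂ = c^(d_q) mod q: c ≡ 9 (mod 23), and 9^19 mod 23 = 13.
h = q_inv·(m₁ − m₂) mod p = 45·(32 − 13) mod 47 = 9.
m = m₂ + h·q = 13 + 9·23 = 220.

220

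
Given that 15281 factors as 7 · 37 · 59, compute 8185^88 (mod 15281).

5798

Mod 7: 8185 ≡ 2; by Fermat, exponent reduces to 88 mod 6 = 4; 2^4 ≡ 2 (mod 7).
Mod 37: 8185 ≡ 8; by Fermat, exponent reduces to 88 mod 36 = 16; 8^16 ≡ 26 (mod 37).
Mod 59: 8185 ≡ 43; by Fermat, exponent reduces to 88 mod 58 = 30; 43^30 ≡ 16 (mod 59).
Combine by CRT: x ≡ 2 (mod 7), x ≡ 26 (mod 37), x ≡ 16 (mod 59) ⇒ x ≡ 5798 (mod 15281).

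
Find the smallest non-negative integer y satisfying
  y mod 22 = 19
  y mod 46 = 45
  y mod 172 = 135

gcd(22, 46) = 2 and 2 | (45 − 19), so the pair is consistent; merging gives y ≡ 459 (mod 506), where 506 = lcm(22, 46).
gcd(506, 172) = 2 and 2 | (135 − 459), so the pair is consistent; merging gives y ≡ 42963 (mod 43516), where 43516 = lcm(506, 172).
The solution is unique modulo lcm(22, 46, 172) = 43516.

42963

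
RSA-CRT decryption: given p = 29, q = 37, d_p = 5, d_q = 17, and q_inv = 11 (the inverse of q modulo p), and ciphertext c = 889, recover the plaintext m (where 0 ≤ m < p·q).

m₁ = c^(d_p) mod p: c ≡ 19 (mod 29), and 19^5 mod 29 = 21.
m₂ = c^(d_q) mod q: c ≡ 1 (mod 37), and 1^17 mod 37 = 1.
h = q_inv·(m₁ − m₂) mod p = 11·(21 − 1) mod 29 = 17.
m = m₂ + h·q = 1 + 17·37 = 630.

630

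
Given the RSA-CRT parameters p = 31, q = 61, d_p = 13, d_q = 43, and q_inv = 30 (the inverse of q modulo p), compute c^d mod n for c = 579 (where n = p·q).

1603

m₁ = c^(d_p) mod p: c ≡ 21 (mod 31), and 21^13 mod 31 = 22.
m₂ = c^(d_q) mod q: c ≡ 30 (mod 61), and 30^43 mod 61 = 17.
h = q_inv·(m₁ − m₂) mod p = 30·(22 − 17) mod 31 = 26.
m = m₂ + h·q = 17 + 26·61 = 1603.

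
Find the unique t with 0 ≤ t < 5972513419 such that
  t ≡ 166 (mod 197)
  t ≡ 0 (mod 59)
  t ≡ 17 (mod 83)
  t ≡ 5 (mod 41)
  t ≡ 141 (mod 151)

1136073556

From t ≡ 166 (mod 197) write t = 166 + 197s. Substituting into t ≡ 0 (mod 59) gives 197s ≡ 11 (mod 59), and since 20⁻¹ ≡ 3 (mod 59), s ≡ 33. Hence t ≡ 166 + 197·33 = 6667 (mod 11623).
From t ≡ 6667 (mod 11623) write t = 6667 + 11623s. Substituting into t ≡ 17 (mod 83) gives 11623s ≡ 73 (mod 83), and since 3⁻¹ ≡ 28 (mod 83), s ≡ 52. Hence t ≡ 6667 + 11623·52 = 611063 (mod 964709).
From t ≡ 611063 (mod 964709) write t = 611063 + 964709s. Substituting into t ≡ 5 (mod 41) gives 964709s ≡ 6 (mod 41), and since 20⁻¹ ≡ 39 (mod 41), s ≡ 29. Hence t ≡ 611063 + 964709·29 = 28587624 (mod 39553069).
From t ≡ 28587624 (mod 39553069) write t = 28587624 + 39553069s. Substituting into t ≡ 141 (mod 151) gives 39553069s ≡ 139 (mod 151), and since 129⁻¹ ≡ 48 (mod 151), s ≡ 28. Hence t ≡ 28587624 + 39553069·28 = 1136073556 (mod 5972513419).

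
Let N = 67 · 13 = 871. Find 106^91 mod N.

687

Mod 67: 106 ≡ 39; by Fermat, exponent reduces to 91 mod 66 = 25; 39^25 ≡ 17 (mod 67).
Mod 13: 106 ≡ 2; by Fermat, exponent reduces to 91 mod 12 = 7; 2^7 ≡ 11 (mod 13).
Combine by CRT: x ≡ 17 (mod 67), x ≡ 11 (mod 13) ⇒ x ≡ 687 (mod 871).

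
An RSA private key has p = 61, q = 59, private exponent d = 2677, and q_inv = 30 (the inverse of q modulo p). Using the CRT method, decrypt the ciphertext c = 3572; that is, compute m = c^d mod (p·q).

485

d_p = d mod (p−1) = 2677 mod 60 = 37; d_q = d mod (q−1) = 9.
m₁ = c^(d_p) mod p: c ≡ 34 (mod 61), and 34^37 mod 61 = 58.
m₂ = c^(d_q) mod q: c ≡ 32 (mod 59), and 32^9 mod 59 = 13.
h = q_inv·(m₁ − m₂) mod p = 30·(58 − 13) mod 61 = 8.
m = m₂ + h·q = 13 + 8·59 = 485.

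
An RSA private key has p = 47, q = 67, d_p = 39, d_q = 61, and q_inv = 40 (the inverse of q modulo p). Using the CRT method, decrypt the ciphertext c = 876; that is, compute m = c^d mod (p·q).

924

m₁ = c^(d_p) mod p: c ≡ 30 (mod 47), and 30^39 mod 47 = 31.
m₂ = c^(d_q) mod q: c ≡ 5 (mod 67), and 5^61 mod 67 = 53.
h = q_inv·(m₁ − m₂) mod p = 40·(31 − 53) mod 47 = 13.
m = m₂ + h·q = 53 + 13·67 = 924.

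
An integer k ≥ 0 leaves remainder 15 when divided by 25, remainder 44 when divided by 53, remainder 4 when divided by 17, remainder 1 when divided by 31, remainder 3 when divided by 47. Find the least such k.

5973515

The moduli are pairwise coprime; N = 25·53·17·31·47 = 32818925.
N/25 = 1312757; 1312757 ≡ 7 (mod 25); 7·18 ≡ 1, so inverse 18.
N/53 = 619225; 619225 ≡ 26 (mod 53); 26·51 ≡ 1, so inverse 51.
N/17 = 1930525; 1930525 ≡ 5 (mod 17); 5·7 ≡ 1, so inverse 7.
N/31 = 1058675; 1058675 ≡ 25 (mod 31); 25·5 ≡ 1, so inverse 5.
N/47 = 698275; 698275 ≡ 43 (mod 47); 43·35 ≡ 1, so inverse 35.
k ≡ 15·1312757·18 + 44·619225·51 + 4·1930525·7 + 1·1058675·5 + 3·698275·35 = 1876652240.
1876652240 mod 32818925 = 5973515.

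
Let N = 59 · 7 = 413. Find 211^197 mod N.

141

Mod 59: 211 ≡ 34; by Fermat, exponent reduces to 197 mod 58 = 23; 34^23 ≡ 23 (mod 59).
Mod 7: 211 ≡ 1; by Fermat, exponent reduces to 197 mod 6 = 5; 1^5 ≡ 1 (mod 7).
Combine by CRT: x ≡ 23 (mod 59), x ≡ 1 (mod 7) ⇒ x ≡ 141 (mod 413).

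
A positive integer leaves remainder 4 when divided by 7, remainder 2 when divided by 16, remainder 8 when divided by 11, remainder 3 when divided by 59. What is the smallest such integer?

The moduli are pairwise coprime; N = 7·16·11·59 = 72688.
N/7 = 10384; 10384 ≡ 3 (mod 7); 3·5 ≡ 1, so inverse 5.
N/16 = 4543; 4543 ≡ 15 (mod 16); 15·15 ≡ 1, so inverse 15.
N/11 = 6608; 6608 ≡ 8 (mod 11); 8·7 ≡ 1, so inverse 7.
N/59 = 1232; 1232 ≡ 52 (mod 59); 52·42 ≡ 1, so inverse 42.
x ≡ 4·10384·5 + 2·4543·15 + 8·6608·7 + 3·1232·42 = 869250.
869250 mod 72688 = 69682.

69682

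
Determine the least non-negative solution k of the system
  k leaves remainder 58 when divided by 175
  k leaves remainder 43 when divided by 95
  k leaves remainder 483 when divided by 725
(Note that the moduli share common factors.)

13533

gcd(175, 95) = 5 and 5 | (43 − 58), so the pair is consistent; merging gives k ≡ 233 (mod 3325), where 3325 = lcm(175, 95).
gcd(3325, 725) = 25 and 25 | (483 − 233), so the pair is consistent; merging gives k ≡ 13533 (mod 96425), where 96425 = lcm(3325, 725).
The solution is unique modulo lcm(175, 95, 725) = 96425.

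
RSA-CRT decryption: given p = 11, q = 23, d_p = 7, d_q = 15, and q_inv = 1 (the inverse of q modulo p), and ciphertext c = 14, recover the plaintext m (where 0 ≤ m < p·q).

86

m₁ = c^(d_p) mod p: c ≡ 3 (mod 11), and 3^7 mod 11 = 9.
m₂ = c^(d_q) mod q: c ≡ 14 (mod 23), and 14^15 mod 23 = 17.
h = q_inv·(m₁ − m₂) mod p = 1·(9 − 17) mod 11 = 3.
m = m₂ + h·q = 17 + 3·23 = 86.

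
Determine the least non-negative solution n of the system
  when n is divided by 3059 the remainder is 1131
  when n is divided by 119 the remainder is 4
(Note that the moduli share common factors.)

16426

gcd(3059, 119) = 7 and 7 | (4 − 1131), so the pair is consistent; merging gives n ≡ 16426 (mod 52003), where 52003 = lcm(3059, 119).
The solution is unique modulo lcm(3059, 119) = 52003.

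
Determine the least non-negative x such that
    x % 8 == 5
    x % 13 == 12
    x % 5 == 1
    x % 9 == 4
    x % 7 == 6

11101

The moduli are pairwise coprime; N = 8·13·5·9·7 = 32760.
N/8 = 4095; 4095 ≡ 7 (mod 8); 7·7 ≡ 1, so inverse 7.
N/13 = 2520; 2520 ≡ 11 (mod 13); 11·6 ≡ 1, so inverse 6.
N/5 = 6552; 6552 ≡ 2 (mod 5); 2·3 ≡ 1, so inverse 3.
N/9 = 3640; 3640 ≡ 4 (mod 9); 4·7 ≡ 1, so inverse 7.
N/7 = 4680; 4680 ≡ 4 (mod 7); 4·2 ≡ 1, so inverse 2.
x ≡ 5·4095·7 + 12·2520·6 + 1·6552·3 + 4·3640·7 + 6·4680·2 = 502501.
502501 mod 32760 = 11101.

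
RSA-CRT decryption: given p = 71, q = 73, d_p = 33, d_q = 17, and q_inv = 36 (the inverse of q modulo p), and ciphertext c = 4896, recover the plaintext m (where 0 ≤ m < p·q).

m₁ = c^(d_p) mod p: c ≡ 68 (mod 71), and 68^33 mod 71 = 63.
m₂ = c^(d_q) mod q: c ≡ 5 (mod 73), and 5^17 mod 73 = 20.
h = q_inv·(m₁ − m₂) mod p = 36·(63 − 20) mod 71 = 57.
m = m₂ + h·q = 20 + 57·73 = 4181.

4181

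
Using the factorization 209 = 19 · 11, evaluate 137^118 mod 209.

4

Mod 19: 137 ≡ 4; by Fermat, exponent reduces to 118 mod 18 = 10; 4^10 ≡ 4 (mod 19).
Mod 11: 137 ≡ 5; by Fermat, exponent reduces to 118 mod 10 = 8; 5^8 ≡ 4 (mod 11).
Combine by CRT: x ≡ 4 (mod 19), x ≡ 4 (mod 11) ⇒ x ≡ 4 (mod 209).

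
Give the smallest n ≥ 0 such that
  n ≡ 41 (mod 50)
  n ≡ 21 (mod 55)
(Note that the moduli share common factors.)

241

Combine the congruences pairwise.
gcd(50, 55) = 5 and 5 | (21 − 41), so the pair is consistent; merging gives n ≡ 241 (mod 550), where 550 = lcm(50, 55).
The solution is unique modulo lcm(50, 55) = 550.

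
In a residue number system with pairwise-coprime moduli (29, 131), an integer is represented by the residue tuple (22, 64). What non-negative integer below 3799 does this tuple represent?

From x ≡ 22 (mod 29) write x = 22 + 29t. Substituting into x ≡ 64 (mod 131) gives 29t ≡ 42 (mod 131), and since 29⁻¹ ≡ 122 (mod 131), t ≡ 15. Hence x ≡ 22 + 29·15 = 457 (mod 3799).

457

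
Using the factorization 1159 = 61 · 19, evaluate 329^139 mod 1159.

821

Mod 61: 329 ≡ 24; by Fermat, exponent reduces to 139 mod 60 = 19; 24^19 ≡ 28 (mod 61).
Mod 19: 329 ≡ 6; by Fermat, exponent reduces to 139 mod 18 = 13; 6^13 ≡ 4 (mod 19).
Combine by CRT: x ≡ 28 (mod 61), x ≡ 4 (mod 19) ⇒ x ≡ 821 (mod 1159).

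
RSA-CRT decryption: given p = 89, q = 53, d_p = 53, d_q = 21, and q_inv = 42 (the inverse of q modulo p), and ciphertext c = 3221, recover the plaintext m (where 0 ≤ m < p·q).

m₁ = c^(d_p) mod p: c ≡ 17 (mod 89), and 17^53 mod 89 = 47.
m₂ = c^(d_q) mod q: c ≡ 41 (mod 53), and 41^21 mod 53 = 35.
h = q_inv·(m₁ − m₂) mod p = 42·(47 − 35) mod 89 = 59.
m = m₂ + h·q = 35 + 59·53 = 3162.

3162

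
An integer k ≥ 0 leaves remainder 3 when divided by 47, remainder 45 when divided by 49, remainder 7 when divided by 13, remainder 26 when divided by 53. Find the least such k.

From k ≡ 3 (mod 47) write k = 3 + 47t. Substituting into k ≡ 45 (mod 49) gives 47t ≡ 42 (mod 49), and since 47⁻¹ ≡ 24 (mod 49), t ≡ 28. Hence k ≡ 3 + 47·28 = 1319 (mod 2303).
From k ≡ 1319 (mod 2303) write k = 1319 + 2303t. Substituting into k ≡ 7 (mod 13) gives 2303t ≡ 1 (mod 13), and since 2⁻¹ ≡ 7 (mod 13), t ≡ 7. Hence k ≡ 1319 + 2303·7 = 17440 (mod 29939).
From k ≡ 17440 (mod 29939) write k = 17440 + 29939t. Substituting into k ≡ 26 (mod 53) gives 29939t ≡ 23 (mod 53), and since 47⁻¹ ≡ 44 (mod 53), t ≡ 5. Hence k ≡ 17440 + 29939·5 = 167135 (mod 1586767).

167135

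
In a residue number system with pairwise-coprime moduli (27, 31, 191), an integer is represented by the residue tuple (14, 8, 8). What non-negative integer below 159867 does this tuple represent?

The moduli are pairwise coprime; N = 27·31·191 = 159867.
N/27 = 5921; 5921 ≡ 8 (mod 27); 8·17 ≡ 1, so inverse 17.
N/31 = 5157; 5157 ≡ 11 (mod 31); 11·17 ≡ 1, so inverse 17.
N/191 = 837; 837 ≡ 73 (mod 191); 73·157 ≡ 1, so inverse 157.
x ≡ 14·5921·17 + 8·5157·17 + 8·837·157 = 3161822.
3161822 mod 159867 = 124349.

124349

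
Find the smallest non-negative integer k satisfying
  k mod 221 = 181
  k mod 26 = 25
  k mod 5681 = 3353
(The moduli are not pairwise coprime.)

gcd(221, 26) = 13 and 13 | (25 − 181), so the pair is consistent; merging gives k ≡ 181 (mod 442), where 442 = lcm(221, 26).
gcd(442, 5681) = 13 and 13 | (3353 − 181), so the pair is consistent; merging gives k ≡ 48801 (mod 193154), where 193154 = lcm(442, 5681).
The solution is unique modulo lcm(221, 26, 5681) = 193154.

48801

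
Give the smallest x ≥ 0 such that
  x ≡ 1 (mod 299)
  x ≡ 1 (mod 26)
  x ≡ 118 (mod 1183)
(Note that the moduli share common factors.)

Combine the congruences pairwise.
gcd(299, 26) = 13 and 13 | (1 − 1), so the pair is consistent; merging gives x ≡ 1 (mod 598), where 598 = lcm(299, 26).
gcd(598, 1183) = 13 and 13 | (118 − 1), so the pair is consistent; merging gives x ≡ 10765 (mod 54418), where 54418 = lcm(598, 1183).
The solution is unique modulo lcm(299, 26, 1183) = 54418.

10765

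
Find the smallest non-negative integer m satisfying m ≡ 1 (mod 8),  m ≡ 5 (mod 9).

41

From m ≡ 1 (mod 8) write m = 1 + 8t. Substituting into m ≡ 5 (mod 9) gives 8t ≡ 4 (mod 9), and since 8⁻¹ ≡ 8 (mod 9), t ≡ 5. Hence m ≡ 1 + 8·5 = 41 (mod 72).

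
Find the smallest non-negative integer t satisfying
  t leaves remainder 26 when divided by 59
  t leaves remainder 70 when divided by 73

2917

Combine the congruences pairwise.
From t ≡ 26 (mod 59) write t = 26 + 59s. Substituting into t ≡ 70 (mod 73) gives 59s ≡ 44 (mod 73), and since 59⁻¹ ≡ 26 (mod 73), s ≡ 49. Hence t ≡ 26 + 59·49 = 2917 (mod 4307).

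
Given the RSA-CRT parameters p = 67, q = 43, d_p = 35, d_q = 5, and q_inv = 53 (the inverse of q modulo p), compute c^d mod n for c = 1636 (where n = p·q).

m₁ = c^(d_p) mod p: c ≡ 28 (mod 67), and 28^35 mod 67 = 20.
m₂ = c^(d_q) mod q: c ≡ 2 (mod 43), and 2^5 mod 43 = 32.
h = q_inv·(m₁ − m₂) mod p = 53·(20 − 32) mod 67 = 34.
m = m₂ + h·q = 32 + 34·43 = 1494.

1494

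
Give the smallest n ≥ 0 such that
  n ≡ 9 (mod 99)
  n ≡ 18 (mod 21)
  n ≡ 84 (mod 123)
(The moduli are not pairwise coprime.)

207

Combine the congruences pairwise.
gcd(99, 21) = 3 and 3 | (18 − 9), so the pair is consistent; merging gives n ≡ 207 (mod 693), where 693 = lcm(99, 21).
gcd(693, 123) = 3 and 3 | (84 − 207), so the pair is consistent; merging gives n ≡ 207 (mod 28413), where 28413 = lcm(693, 123).
The solution is unique modulo lcm(99, 21, 123) = 28413.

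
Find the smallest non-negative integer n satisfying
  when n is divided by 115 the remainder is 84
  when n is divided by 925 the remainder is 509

6984

gcd(115, 925) = 5 and 5 | (509 − 84), so the pair is consistent; merging gives n ≡ 6984 (mod 21275), where 21275 = lcm(115, 925).
The solution is unique modulo lcm(115, 925) = 21275.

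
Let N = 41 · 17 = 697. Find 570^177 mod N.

Mod 41: 570 ≡ 37; by Fermat, exponent reduces to 177 mod 40 = 17; 37^17 ≡ 16 (mod 41).
Mod 17: 570 ≡ 9; by Fermat, exponent reduces to 177 mod 16 = 1; 9^1 ≡ 9 (mod 17).
Combine by CRT: x ≡ 16 (mod 41), x ≡ 9 (mod 17) ⇒ x ≡ 672 (mod 697).

672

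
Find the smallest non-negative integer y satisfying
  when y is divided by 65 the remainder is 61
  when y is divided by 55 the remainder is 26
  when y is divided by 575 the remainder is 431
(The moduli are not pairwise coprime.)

gcd(65, 55) = 5 and 5 | (26 − 61), so the pair is consistent; merging gives y ≡ 191 (mod 715), where 715 = lcm(65, 55).
gcd(715, 575) = 5 and 5 | (431 − 191), so the pair is consistent; merging gives y ≡ 36656 (mod 82225), where 82225 = lcm(715, 575).
The solution is unique modulo lcm(65, 55, 575) = 82225.

36656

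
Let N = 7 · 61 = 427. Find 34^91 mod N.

34

Mod 7: 34 ≡ 6; by Fermat, exponent reduces to 91 mod 6 = 1; 6^1 ≡ 6 (mod 7).
Mod 61: 34 ≡ 34; by Fermat, exponent reduces to 91 mod 60 = 31; 34^31 ≡ 34 (mod 61).
Combine by CRT: x ≡ 6 (mod 7), x ≡ 34 (mod 61) ⇒ x ≡ 34 (mod 427).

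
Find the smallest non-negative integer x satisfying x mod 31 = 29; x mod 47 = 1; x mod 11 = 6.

The moduli are pairwise coprime; N = 31·47·11 = 16027.
N/31 = 517; 517 ≡ 21 (mod 31); 21·3 ≡ 1, so inverse 3.
N/47 = 341; 341 ≡ 12 (mod 47); 12·4 ≡ 1, so inverse 4.
N/11 = 1457; 1457 ≡ 5 (mod 11); 5·9 ≡ 1, so inverse 9.
x ≡ 29·517·3 + 1·341·4 + 6·1457·9 = 125021.
125021 mod 16027 = 12832.

12832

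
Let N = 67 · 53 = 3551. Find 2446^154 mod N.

Mod 67: 2446 ≡ 34; by Fermat, exponent reduces to 154 mod 66 = 22; 34^22 ≡ 29 (mod 67).
Mod 53: 2446 ≡ 8; by Fermat, exponent reduces to 154 mod 52 = 50; 8^50 ≡ 29 (mod 53).
Combine by CRT: x ≡ 29 (mod 67), x ≡ 29 (mod 53) ⇒ x ≡ 29 (mod 3551).

29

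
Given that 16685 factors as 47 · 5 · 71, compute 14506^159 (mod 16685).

11206

Mod 47: 14506 ≡ 30; by Fermat, exponent reduces to 159 mod 46 = 21; 30^21 ≡ 20 (mod 47).
Mod 5: 14506 ≡ 1; by Fermat, exponent reduces to 159 mod 4 = 3; 1^3 ≡ 1 (mod 5).
Mod 71: 14506 ≡ 22; by Fermat, exponent reduces to 159 mod 70 = 19; 22^19 ≡ 59 (mod 71).
Combine by CRT: x ≡ 20 (mod 47), x ≡ 1 (mod 5), x ≡ 59 (mod 71) ⇒ x ≡ 11206 (mod 16685).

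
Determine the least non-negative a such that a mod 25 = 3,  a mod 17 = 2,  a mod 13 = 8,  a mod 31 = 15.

Combine the congruences pairwise.
From a ≡ 3 (mod 25) write a = 3 + 25t. Substituting into a ≡ 2 (mod 17) gives 25t ≡ 16 (mod 17), and since 8⁻¹ ≡ 15 (mod 17), t ≡ 2. Hence a ≡ 3 + 25·2 = 53 (mod 425).
From a ≡ 53 (mod 425) write a = 53 + 425t. Substituting into a ≡ 8 (mod 13) gives 425t ≡ 7 (mod 13), and since 9⁻¹ ≡ 3 (mod 13), t ≡ 8. Hence a ≡ 53 + 425·8 = 3453 (mod 5525).
From a ≡ 3453 (mod 5525) write a = 3453 + 5525t. Substituting into a ≡ 15 (mod 31) gives 5525t ≡ 3 (mod 31), and since 7⁻¹ ≡ 9 (mod 31), t ≡ 27. Hence a ≡ 3453 + 5525·27 = 152628 (mod 171275).

152628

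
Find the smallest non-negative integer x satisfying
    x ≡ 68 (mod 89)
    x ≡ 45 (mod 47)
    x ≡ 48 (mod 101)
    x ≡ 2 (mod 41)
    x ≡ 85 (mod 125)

Combine the congruences pairwise.
From x ≡ 68 (mod 89) write x = 68 + 89t. Substituting into x ≡ 45 (mod 47) gives 89t ≡ 24 (mod 47), and since 42⁻¹ ≡ 28 (mod 47), t ≡ 14. Hence x ≡ 68 + 89·14 = 1314 (mod 4183).
From x ≡ 1314 (mod 4183) write x = 1314 + 4183t. Substituting into x ≡ 48 (mod 101) gives 4183t ≡ 47 (mod 101), and since 42⁻¹ ≡ 89 (mod 101), t ≡ 42. Hence x ≡ 1314 + 4183·42 = 177000 (mod 422483).
From x ≡ 177000 (mod 422483) write x = 177000 + 422483t. Substituting into x ≡ 2 (mod 41) gives 422483t ≡ 40 (mod 41), and since 19⁻¹ ≡ 13 (mod 41), t ≡ 28. Hence x ≡ 177000 + 422483·28 = 12006524 (mod 17321803).
From x ≡ 12006524 (mod 17321803) write x = 12006524 + 17321803t. Substituting into x ≡ 85 (mod 125) gives 17321803t ≡ 61 (mod 125), and since 53⁻¹ ≡ 92 (mod 125), t ≡ 112. Hence x ≡ 12006524 + 17321803·112 = 1952048460 (mod 2165225375).

1952048460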